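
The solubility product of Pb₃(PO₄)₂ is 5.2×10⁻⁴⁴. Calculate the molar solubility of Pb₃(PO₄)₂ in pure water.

8.6×10⁻¹⁰ M

Pb₃(PO₄)₂(s) ⇌ 3 Pb²⁺(aq) + 2 PO₄³⁻(aq)
Let s be the molar solubility. Then [Pb²⁺] = 3s and [PO₄³⁻] = 2s.
Ksp = [Pb²⁺]^3[PO₄³⁻]^2 = (3s)^3 · (2s)^2 = 108s^5
108s^5 = 5.2×10⁻⁴⁴  ⇒  s^5 = 4.8×10⁻⁴⁶
Taking the 5th root, s = 8.6×10⁻¹⁰ mol L⁻¹.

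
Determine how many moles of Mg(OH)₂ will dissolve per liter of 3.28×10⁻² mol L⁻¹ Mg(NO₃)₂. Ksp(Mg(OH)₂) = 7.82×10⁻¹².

7.72×10⁻⁶ M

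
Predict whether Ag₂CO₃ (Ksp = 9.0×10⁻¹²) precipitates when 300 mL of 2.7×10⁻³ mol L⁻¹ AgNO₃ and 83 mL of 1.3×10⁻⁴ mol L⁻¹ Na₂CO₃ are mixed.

Yes

The combined volume is 383 mL.
[Ag⁺] = (2.7×10⁻³)(300)/383 = 2.1×10⁻³ mol L⁻¹
[CO₃²⁻] = (1.3×10⁻⁴)(83)/383 = 2.8×10⁻⁵ mol L⁻¹
Q = [Ag⁺]^2[CO₃²⁻] = 1.3×10⁻¹⁰
Since Q (1.3×10⁻¹⁰) exceeds Ksp (9.0×10⁻¹²), Ag₂CO₃ will precipitate.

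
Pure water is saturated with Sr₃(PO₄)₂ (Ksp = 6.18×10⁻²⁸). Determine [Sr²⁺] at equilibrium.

4.25×10⁻⁶ M

Sr₃(PO₄)₂(s) ⇌ 3 Sr²⁺(aq) + 2 PO₄³⁻(aq)
Let s be the molar solubility. Then [Sr²⁺] = 3s and [PO₄³⁻] = 2s.
Ksp = [Sr²⁺]^3[PO₄³⁻]^2 = (3s)^3 · (2s)^2 = 108s^5 = 6.18×10⁻²⁸
s = 1.42×10⁻⁶ M
[Sr²⁺] = 3s = 4.25×10⁻⁶ M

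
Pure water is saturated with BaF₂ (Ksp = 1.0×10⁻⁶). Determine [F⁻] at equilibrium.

BaF₂(s) ⇌ Ba²⁺(aq) + 2 F⁻(aq)
If s mol/L of BaF₂ dissolves, [Ba²⁺] = s and [F⁻] = 2s.
Ksp = [Ba²⁺][F⁻]^2 = s · (2s)^2 = 4s^3 = 1.0×10⁻⁶
s = 6.3×10⁻³ mol/L
[F⁻] = 2s = 1.3×10⁻² mol/L

1.3×10⁻² M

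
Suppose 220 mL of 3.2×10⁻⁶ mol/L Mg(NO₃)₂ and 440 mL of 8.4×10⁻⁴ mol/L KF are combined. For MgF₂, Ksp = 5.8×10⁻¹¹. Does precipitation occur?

The combined volume is 660 mL.
[Mg²⁺] = (3.2×10⁻⁶)(220)/660 = 1.1×10⁻⁶ mol/L
[F⁻] = (8.4×10⁻⁴)(440)/660 = 5.6×10⁻⁴ mol/L
Q = [Mg²⁺][F⁻]^2 = 3.3×10⁻¹³
Since Q (3.3×10⁻¹³) is less than Ksp (5.8×10⁻¹¹), no MgF₂ precipitates.

No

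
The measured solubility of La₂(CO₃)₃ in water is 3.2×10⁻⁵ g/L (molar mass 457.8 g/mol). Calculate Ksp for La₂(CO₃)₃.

Ksp = 1.8×10⁻³⁴

Convert to molarity: s = 3.2×10⁻⁵ / 457.8 = 6.990×10⁻⁸ mol/L
La₂(CO₃)₃(s) ⇌ 2 La³⁺(aq) + 3 CO₃²⁻(aq)
Let s be the molar solubility. Then [La³⁺] = 2s and [CO₃²⁻] = 3s.
Ksp = [La³⁺]^2[CO₃²⁻]^3 = (2s)^2 · (3s)^3 = 108s^5
Ksp = 108 × (6.990×10⁻⁸)^5 = 1.8×10⁻³⁴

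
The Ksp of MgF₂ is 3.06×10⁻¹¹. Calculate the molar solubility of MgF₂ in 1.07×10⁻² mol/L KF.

2.67×10⁻⁷ M

MgF₂(s) ⇌ Mg²⁺(aq) + 2 F⁻(aq)
With F⁻ already at 1.07×10⁻² mol/L and s small, take [F⁻] ≈ 1.07×10⁻² mol/L and [Mg²⁺] = s.
Ksp = [Mg²⁺][F⁻]^2 = s(1.07×10⁻²)^2
s = 3.06×10⁻¹¹ / (1.07×10⁻²)^2 = 2.67×10⁻⁷
s = 2.67×10⁻⁷ mol/L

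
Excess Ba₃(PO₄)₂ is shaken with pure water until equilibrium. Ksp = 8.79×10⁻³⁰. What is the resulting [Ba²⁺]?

Ba₃(PO₄)₂(s) ⇌ 3 Ba²⁺(aq) + 2 PO₄³⁻(aq)
With molar solubility s: [Ba²⁺] = 3s, [PO₄³⁻] = 2s.
Ksp = [Ba²⁺]^3[PO₄³⁻]^2 = (3s)^3 · (2s)^2 = 108s^5 = 8.79×10⁻³⁰
s = 6.05×10⁻⁷ mol L⁻¹
[Ba²⁺] = 3s = 1.82×10⁻⁶ mol L⁻¹

1.82×10⁻⁶ M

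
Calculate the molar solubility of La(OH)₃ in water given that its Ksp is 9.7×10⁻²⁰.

7.7×10⁻⁶ M

La(OH)₃(s) ⇌ La³⁺(aq) + 3 OH⁻(aq)
With molar solubility s: [La³⁺] = s, [OH⁻] = 3s.
Ksp = [La³⁺][OH⁻]^3 = s · (3s)^3 = 27s^4
27s^4 = 9.7×10⁻²⁰  ⇒  s^4 = 3.6×10⁻²¹
s = 7.7×10⁻⁶ mol/L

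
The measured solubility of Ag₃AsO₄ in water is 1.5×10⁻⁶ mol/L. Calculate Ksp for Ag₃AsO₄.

Ksp = 1.4×10⁻²²

Ag₃AsO₄(s) ⇌ 3 Ag⁺(aq) + AsO₄³⁻(aq)
Let s be the molar solubility. Then [Ag⁺] = 3s and [AsO₄³⁻] = s.
Ksp = [Ag⁺]^3[AsO₄³⁻] = (3s)^3 · s = 27s^4
Ksp = 27 × (1.5×10⁻⁶)^4 = 1.4×10⁻²²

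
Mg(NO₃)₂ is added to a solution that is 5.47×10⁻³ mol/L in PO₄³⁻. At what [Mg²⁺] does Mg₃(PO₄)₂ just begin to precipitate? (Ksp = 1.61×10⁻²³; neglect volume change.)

A salt starts to precipitate once the ion product Q reaches its Ksp.
Mg₃(PO₄)₂(s) ⇌ 3 Mg²⁺(aq) + 2 PO₄³⁻(aq)
Ksp = [Mg²⁺]^3[PO₄³⁻]^2 = [Mg²⁺]^3(5.47×10⁻³)^2
[Mg²⁺]^3 = 1.61×10⁻²³ / (5.47×10⁻³)^2 = 5.38×10⁻¹⁹
[Mg²⁺] = 8.13×10⁻⁷ mol/L

8.13×10⁻⁷ M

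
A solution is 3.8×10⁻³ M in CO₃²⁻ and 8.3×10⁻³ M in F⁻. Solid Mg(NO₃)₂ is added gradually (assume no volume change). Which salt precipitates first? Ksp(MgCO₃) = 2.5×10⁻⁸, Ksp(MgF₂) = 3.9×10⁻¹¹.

The threshold for precipitation is Q = Ksp.
For MgCO₃: [Mg²⁺] = (Ksp/[CO₃²⁻]) = 6.6×10⁻⁶ M
For MgF₂: [Mg²⁺] = (Ksp/[F⁻]^2) = 5.7×10⁻⁷ M
MgF₂ requires the lower [Mg²⁺], so it precipitates first.

MgF₂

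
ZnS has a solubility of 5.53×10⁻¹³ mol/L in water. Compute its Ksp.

Ksp = 3.06×10⁻²⁵

ZnS(s) ⇌ Zn²⁺(aq) + S²⁻(aq)
Let s be the molar solubility. Then [Zn²⁺] = s and [S²⁻] = s.
Ksp = [Zn²⁺][S²⁻] = s · s = s^2
Ksp = (5.53×10⁻¹³)^2 = 3.06×10⁻²⁵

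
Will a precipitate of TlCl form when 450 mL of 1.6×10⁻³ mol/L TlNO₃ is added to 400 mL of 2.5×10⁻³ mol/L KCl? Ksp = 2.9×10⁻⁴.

After mixing, V = 450 mL + 400 mL = 850 mL.
[Tl⁺] = (1.6×10⁻³)(450)/850 = 8.5×10⁻⁴ mol/L
[Cl⁻] = (2.5×10⁻³)(400)/850 = 1.2×10⁻³ mol/L
Q = [Tl⁺][Cl⁻] = 1.0×10⁻⁶
Since Q (1.0×10⁻⁶) is less than Ksp (2.9×10⁻⁴), no TlCl precipitates.

No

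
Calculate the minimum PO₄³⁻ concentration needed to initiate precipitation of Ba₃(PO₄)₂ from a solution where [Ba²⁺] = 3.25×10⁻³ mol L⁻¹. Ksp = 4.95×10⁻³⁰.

1.20×10⁻¹¹ M

A salt starts to precipitate once the ion product Q reaches its Ksp.
Ba₃(PO₄)₂(s) ⇌ 3 Ba²⁺(aq) + 2 PO₄³⁻(aq)
Ksp = [Ba²⁺]^3[PO₄³⁻]^2 = [PO₄³⁻]^2(3.25×10⁻³)^3
[PO₄³⁻]^2 = 4.95×10⁻³⁰ / (3.25×10⁻³)^3 = 1.44×10⁻²²
[PO₄³⁻] = 1.20×10⁻¹¹ mol L⁻¹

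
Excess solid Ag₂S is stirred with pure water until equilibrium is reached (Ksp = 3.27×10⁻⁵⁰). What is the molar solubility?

2.01×10⁻¹⁷ M

Ag₂S(s) ⇌ 2 Ag⁺(aq) + S²⁻(aq)
With molar solubility s: [Ag⁺] = 2s, [S²⁻] = s.
Ksp = [Ag⁺]^2[S²⁻] = (2s)^2 · s = 4s^3
4s^3 = 3.27×10⁻⁵⁰  ⇒  s^3 = 8.18×10⁻⁵¹
Taking the 3rd root, s = 2.01×10⁻¹⁷ M.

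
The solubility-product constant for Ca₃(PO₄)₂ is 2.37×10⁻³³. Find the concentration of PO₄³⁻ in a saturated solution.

2.34×10⁻⁷ M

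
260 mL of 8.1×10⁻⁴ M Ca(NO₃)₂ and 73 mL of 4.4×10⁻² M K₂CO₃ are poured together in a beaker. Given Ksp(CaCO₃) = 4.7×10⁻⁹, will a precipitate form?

Total volume after mixing = 260 + 73 = 333 mL.
[Ca²⁺] = (8.1×10⁻⁴)(260)/333 = 6.3×10⁻⁴ M
[CO₃²⁻] = (4.4×10⁻²)(73)/333 = 9.6×10⁻³ M
Q = [Ca²⁺][CO₃²⁻] = 6.1×10⁻⁶
Because Q > Ksp (6.1×10⁻⁶ vs 4.7×10⁻⁹), a precipitate of CaCO₃ forms.

Yes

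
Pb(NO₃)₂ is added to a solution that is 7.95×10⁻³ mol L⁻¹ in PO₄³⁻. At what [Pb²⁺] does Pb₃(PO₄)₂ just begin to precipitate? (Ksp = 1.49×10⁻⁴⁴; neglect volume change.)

A salt starts to precipitate once the ion product Q reaches its Ksp.
Pb₃(PO₄)₂(s) ⇌ 3 Pb²⁺(aq) + 2 PO₄³⁻(aq)
Ksp = [Pb²⁺]^3[PO₄³⁻]^2 = [Pb²⁺]^3(7.95×10⁻³)^2
[Pb²⁺]^3 = 1.49×10⁻⁴⁴ / (7.95×10⁻³)^2 = 2.36×10⁻⁴⁰
[Pb²⁺] = 6.18×10⁻¹⁴ mol L⁻¹

6.18×10⁻¹⁴ M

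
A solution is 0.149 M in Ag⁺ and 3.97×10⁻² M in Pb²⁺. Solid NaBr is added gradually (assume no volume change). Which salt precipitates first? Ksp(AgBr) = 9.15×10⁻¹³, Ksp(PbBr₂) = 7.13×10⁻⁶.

The threshold for precipitation is Q = Ksp.
For AgBr: [Br⁻] = (Ksp/[Ag⁺]) = 6.14×10⁻¹² M
For PbBr₂: [Br⁻] = (Ksp/[Pb²⁺])^(1/2) = 1.34×10⁻² M
The smaller threshold [Br⁻] is reached first, so AgBr precipitates first.

AgBr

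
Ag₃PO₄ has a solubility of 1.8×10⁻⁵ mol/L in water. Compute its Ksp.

Ag₃PO₄(s) ⇌ 3 Ag⁺(aq) + PO₄³⁻(aq)
Call the molar solubility s, so that [Ag⁺] = 3s and [PO₄³⁻] = s.
Ksp = [Ag⁺]^3[PO₄³⁻] = (3s)^3 · s = 27s^4
Ksp = 27 × (1.8×10⁻⁵)^4 = 2.8×10⁻¹⁸

Ksp = 2.8×10⁻¹⁸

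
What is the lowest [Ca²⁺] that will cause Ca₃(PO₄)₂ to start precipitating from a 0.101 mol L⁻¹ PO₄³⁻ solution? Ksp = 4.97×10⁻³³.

7.87×10⁻¹¹ M

Each salt precipitates once Q = Ksp for that salt.
Ca₃(PO₄)₂(s) ⇌ 3 Ca²⁺(aq) + 2 PO₄³⁻(aq)
Ksp = [Ca²⁺]^3[PO₄³⁻]^2 = [Ca²⁺]^3(0.101)^2
[Ca²⁺]^3 = 4.97×10⁻³³ / (0.101)^2 = 4.87×10⁻³¹
[Ca²⁺] = 7.87×10⁻¹¹ mol L⁻¹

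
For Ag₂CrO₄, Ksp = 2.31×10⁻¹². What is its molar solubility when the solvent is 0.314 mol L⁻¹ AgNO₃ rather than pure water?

Ag₂CrO₄(s) ⇌ 2 Ag⁺(aq) + CrO₄²⁻(aq)
With Ag⁺ already at 0.314 mol L⁻¹ and s small, take [Ag⁺] ≈ 0.314 mol L⁻¹ and [CrO₄²⁻] = s.
Ksp = [Ag⁺]^2[CrO₄²⁻] = (0.314)^2s
s = 2.31×10⁻¹² / (0.314)^2 = 2.34×10⁻¹¹
s = 2.34×10⁻¹¹ mol L⁻¹

2.34×10⁻¹¹ M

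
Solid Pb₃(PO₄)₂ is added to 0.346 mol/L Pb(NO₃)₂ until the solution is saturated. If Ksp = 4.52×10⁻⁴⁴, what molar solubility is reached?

Pb₃(PO₄)₂(s) ⇌ 3 Pb²⁺(aq) + 2 PO₄³⁻(aq)
Let s be the solubility of Pb₃(PO₄)₂ here. The common ion gives [Pb²⁺] ≈ 0.346 mol/L, and [PO₄³⁻] = 2s.
Ksp = [Pb²⁺]^3[PO₄³⁻]^2 = (0.346)^3(2s)^2
(2s)^2 = 4.52×10⁻⁴⁴ / (0.346)^3 = 1.09×10⁻⁴²
s = 5.22×10⁻²² mol/L

5.22×10⁻²² M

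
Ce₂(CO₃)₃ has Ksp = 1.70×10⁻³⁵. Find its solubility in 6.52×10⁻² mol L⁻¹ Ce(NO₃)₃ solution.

Ce₂(CO₃)₃(s) ⇌ 2 Ce³⁺(aq) + 3 CO₃²⁻(aq)
Let s be the solubility of Ce₂(CO₃)₃ here. The common ion gives [Ce³⁺] ≈ 6.52×10⁻² mol L⁻¹, and [CO₃²⁻] = 3s.
Ksp = [Ce³⁺]^2[CO₃²⁻]^3 = (6.52×10⁻²)^2(3s)^3
(3s)^3 = 1.70×10⁻³⁵ / (6.52×10⁻²)^2 = 4.00×10⁻³³
s = 5.29×10⁻¹² mol L⁻¹

5.29×10⁻¹² M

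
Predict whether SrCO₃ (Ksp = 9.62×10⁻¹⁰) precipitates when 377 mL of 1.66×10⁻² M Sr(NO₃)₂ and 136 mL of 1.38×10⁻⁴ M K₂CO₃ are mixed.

Yes

Total volume after mixing = 377 + 136 = 513 mL.
[Sr²⁺] = (1.66×10⁻²)(377)/513 = 1.22×10⁻² M
[CO₃²⁻] = (1.38×10⁻⁴)(136)/513 = 3.66×10⁻⁵ M
Q = [Sr²⁺][CO₃²⁻] = 4.46×10⁻⁷
Since Q (4.46×10⁻⁷) exceeds Ksp (9.62×10⁻¹⁰), SrCO₃ will precipitate.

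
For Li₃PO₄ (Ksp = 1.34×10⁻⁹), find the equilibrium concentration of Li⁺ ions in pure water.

Li₃PO₄(s) ⇌ 3 Li⁺(aq) + PO₄³⁻(aq)
Let s be the molar solubility. Then [Li⁺] = 3s and [PO₄³⁻] = s.
Ksp = [Li⁺]^3[PO₄³⁻] = (3s)^3 · s = 27s^4 = 1.34×10⁻⁹
s = 2.65×10⁻³ M
[Li⁺] = 3s = 7.96×10⁻³ M

7.96×10⁻³ M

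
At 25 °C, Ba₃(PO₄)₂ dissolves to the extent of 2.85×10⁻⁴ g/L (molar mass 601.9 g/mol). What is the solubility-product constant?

Convert to molarity: s = 2.85×10⁻⁴ / 601.9 = 4.7350×10⁻⁷ mol/L
Ba₃(PO₄)₂(s) ⇌ 3 Ba²⁺(aq) + 2 PO₄³⁻(aq)
If s mol/L of Ba₃(PO₄)₂ dissolves, [Ba²⁺] = 3s and [PO₄³⁻] = 2s.
Ksp = [Ba²⁺]^3[PO₄³⁻]^2 = (3s)^3 · (2s)^2 = 108s^5
Ksp = 108 × (4.7350×10⁻⁷)^5 = 2.57×10⁻³⁰

Ksp = 2.57×10⁻³⁰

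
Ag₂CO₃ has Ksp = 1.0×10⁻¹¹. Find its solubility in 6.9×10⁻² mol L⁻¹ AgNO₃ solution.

2.1×10⁻⁹ M

Ag₂CO₃(s) ⇌ 2 Ag⁺(aq) + CO₃²⁻(aq)
Ag⁺ is already present at 6.9×10⁻² mol L⁻¹. If s mol/L of Ag₂CO₃ dissolves, [CO₃²⁻] = s while [Ag⁺] ≈ 6.9×10⁻² mol L⁻¹.
Ksp = [Ag⁺]^2[CO₃²⁻] = (6.9×10⁻²)^2s
s = 1.0×10⁻¹¹ / (6.9×10⁻²)^2 = 2.1×10⁻⁹
s = 2.1×10⁻⁹ mol L⁻¹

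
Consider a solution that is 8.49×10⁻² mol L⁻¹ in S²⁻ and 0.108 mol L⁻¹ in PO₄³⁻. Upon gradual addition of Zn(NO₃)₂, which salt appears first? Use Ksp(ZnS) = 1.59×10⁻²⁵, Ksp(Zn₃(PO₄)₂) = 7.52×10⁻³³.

A salt starts to precipitate once the ion product Q reaches its Ksp.
For ZnS: [Zn²⁺] = (Ksp/[S²⁻]) = 1.87×10⁻²⁴ mol L⁻¹
For Zn₃(PO₄)₂: [Zn²⁺] = (Ksp/[PO₄³⁻]^2)^(1/3) = 8.64×10⁻¹¹ mol L⁻¹
The smaller threshold [Zn²⁺] is reached first, so ZnS precipitates first.

ZnS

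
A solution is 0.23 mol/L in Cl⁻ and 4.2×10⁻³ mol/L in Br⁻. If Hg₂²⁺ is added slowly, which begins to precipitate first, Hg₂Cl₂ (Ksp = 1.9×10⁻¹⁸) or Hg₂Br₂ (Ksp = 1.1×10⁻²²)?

Hg₂Br₂

The threshold for precipitation is Q = Ksp.
For Hg₂Cl₂: [Hg₂²⁺] = (Ksp/[Cl⁻]^2) = 3.6×10⁻¹⁷ mol/L
For Hg₂Br₂: [Hg₂²⁺] = (Ksp/[Br⁻]^2) = 6.2×10⁻¹⁸ mol/L
Hg₂Br₂ requires the lower [Hg₂²⁺], so it precipitates first.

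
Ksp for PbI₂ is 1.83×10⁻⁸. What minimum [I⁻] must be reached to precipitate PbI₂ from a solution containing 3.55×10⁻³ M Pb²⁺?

Precipitation of each salt begins when its ion product equals Ksp.
PbI₂(s) ⇌ Pb²⁺(aq) + 2 I⁻(aq)
Ksp = [Pb²⁺][I⁻]^2 = [I⁻]^2(3.55×10⁻³)
[I⁻]^2 = 1.83×10⁻⁸ / (3.55×10⁻³) = 5.15×10⁻⁶
[I⁻] = 2.27×10⁻³ M

2.27×10⁻³ M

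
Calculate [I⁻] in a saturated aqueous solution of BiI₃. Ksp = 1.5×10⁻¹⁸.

4.6×10⁻⁵ M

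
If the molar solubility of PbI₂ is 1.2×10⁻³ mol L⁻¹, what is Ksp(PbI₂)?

Ksp = 6.9×10⁻⁹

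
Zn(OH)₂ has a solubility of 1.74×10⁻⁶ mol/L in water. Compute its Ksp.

Zn(OH)₂(s) ⇌ Zn²⁺(aq) + 2 OH⁻(aq)
Let s be the molar solubility. Then [Zn²⁺] = s and [OH⁻] = 2s.
Ksp = [Zn²⁺][OH⁻]^2 = s · (2s)^2 = 4s^3
Ksp = 4 × (1.74×10⁻⁶)^3 = 2.11×10⁻¹⁷

Ksp = 2.11×10⁻¹⁷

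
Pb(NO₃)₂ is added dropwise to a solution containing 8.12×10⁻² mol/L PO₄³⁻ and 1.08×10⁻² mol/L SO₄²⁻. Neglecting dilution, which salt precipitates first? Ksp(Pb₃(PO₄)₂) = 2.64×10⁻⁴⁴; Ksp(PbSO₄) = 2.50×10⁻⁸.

A salt starts to precipitate once the ion product Q reaches its Ksp.
For Pb₃(PO₄)₂: [Pb²⁺] = (Ksp/[PO₄³⁻]^2)^(1/3) = 1.59×10⁻¹⁴ mol/L
For PbSO₄: [Pb²⁺] = (Ksp/[SO₄²⁻]) = 2.31×10⁻⁶ mol/L
The smaller threshold [Pb²⁺] is reached first, so Pb₃(PO₄)₂ precipitates first.

Pb₃(PO₄)₂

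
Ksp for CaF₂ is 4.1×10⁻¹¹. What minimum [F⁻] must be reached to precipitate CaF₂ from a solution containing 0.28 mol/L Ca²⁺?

Each salt precipitates once Q = Ksp for that salt.
CaF₂(s) ⇌ Ca²⁺(aq) + 2 F⁻(aq)
Ksp = [Ca²⁺][F⁻]^2 = [F⁻]^2(0.28)
[F⁻]^2 = 4.1×10⁻¹¹ / (0.28) = 1.5×10⁻¹⁰
[F⁻] = 1.2×10⁻⁵ mol/L

1.2×10⁻⁵ M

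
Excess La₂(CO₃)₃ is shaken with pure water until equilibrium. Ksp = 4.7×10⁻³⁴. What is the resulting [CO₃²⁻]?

2.5×10⁻⁷ M

La₂(CO₃)₃(s) ⇌ 2 La³⁺(aq) + 3 CO₃²⁻(aq)
With molar solubility s: [La³⁺] = 2s, [CO₃²⁻] = 3s.
Ksp = [La³⁺]^2[CO₃²⁻]^3 = (2s)^2 · (3s)^3 = 108s^5 = 4.7×10⁻³⁴
s = 8.5×10⁻⁸ mol L⁻¹
[CO₃²⁻] = 3s = 2.5×10⁻⁷ mol L⁻¹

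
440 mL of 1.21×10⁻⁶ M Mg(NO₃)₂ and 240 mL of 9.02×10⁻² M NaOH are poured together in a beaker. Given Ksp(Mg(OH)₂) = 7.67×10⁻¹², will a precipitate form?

Yes

The combined volume is 680 mL.
[Mg²⁺] = (1.21×10⁻⁶)(440)/680 = 7.83×10⁻⁷ M
[OH⁻] = (9.02×10⁻²)(240)/680 = 3.18×10⁻² M
Q = [Mg²⁺][OH⁻]^2 = 7.93×10⁻¹⁰
Since Q (7.93×10⁻¹⁰) exceeds Ksp (7.67×10⁻¹²), Mg(OH)₂ will precipitate.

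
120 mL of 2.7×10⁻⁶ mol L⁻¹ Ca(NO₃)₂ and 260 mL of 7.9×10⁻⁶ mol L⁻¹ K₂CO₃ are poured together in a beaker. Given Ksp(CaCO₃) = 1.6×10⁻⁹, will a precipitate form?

No

After mixing, V = 120 mL + 260 mL = 380 mL.
[Ca²⁺] = (2.7×10⁻⁶)(120)/380 = 8.5×10⁻⁷ mol L⁻¹
[CO₃²⁻] = (7.9×10⁻⁶)(260)/380 = 5.4×10⁻⁶ mol L⁻¹
Q = [Ca²⁺][CO₃²⁻] = 4.6×10⁻¹²
Since Q (4.6×10⁻¹²) is less than Ksp (1.6×10⁻⁹), no CaCO₃ precipitates.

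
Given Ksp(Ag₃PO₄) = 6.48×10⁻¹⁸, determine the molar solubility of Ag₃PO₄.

Ag₃PO₄(s) ⇌ 3 Ag⁺(aq) + PO₄³⁻(aq)
For each mole of Ag₃PO₄ that dissolves per liter, [Ag⁺] = 3s and [PO₄³⁻] = s; let s denote this solubility.
Ksp = [Ag⁺]^3[PO₄³⁻] = (3s)^3 · s = 27s^4
27s^4 = 6.48×10⁻¹⁸  ⇒  s^4 = 2.40×10⁻¹⁹
s = 2.21×10⁻⁵ mol/L

2.21×10⁻⁵ M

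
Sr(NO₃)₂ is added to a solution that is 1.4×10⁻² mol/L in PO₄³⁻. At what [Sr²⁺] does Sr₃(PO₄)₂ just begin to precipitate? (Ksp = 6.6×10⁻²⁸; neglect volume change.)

1.5×10⁻⁸ M

Precipitation of each salt begins when its ion product equals Ksp.
Sr₃(PO₄)₂(s) ⇌ 3 Sr²⁺(aq) + 2 PO₄³⁻(aq)
Ksp = [Sr²⁺]^3[PO₄³⁻]^2 = [Sr²⁺]^3(1.4×10⁻²)^2
[Sr²⁺]^3 = 6.6×10⁻²⁸ / (1.4×10⁻²)^2 = 3.4×10⁻²⁴
[Sr²⁺] = 1.5×10⁻⁸ mol/L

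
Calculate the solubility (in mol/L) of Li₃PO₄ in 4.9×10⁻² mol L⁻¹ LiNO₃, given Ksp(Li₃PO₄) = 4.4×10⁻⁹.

Li₃PO₄(s) ⇌ 3 Li⁺(aq) + PO₄³⁻(aq)
Let s be the solubility of Li₃PO₄ here. The common ion gives [Li⁺] ≈ 4.9×10⁻² mol L⁻¹, and [PO₄³⁻] = s.
Ksp = [Li⁺]^3[PO₄³⁻] = (4.9×10⁻²)^3s
s = 4.4×10⁻⁹ / (4.9×10⁻²)^3 = 3.7×10⁻⁵
s = 3.7×10⁻⁵ mol L⁻¹

3.7×10⁻⁵ M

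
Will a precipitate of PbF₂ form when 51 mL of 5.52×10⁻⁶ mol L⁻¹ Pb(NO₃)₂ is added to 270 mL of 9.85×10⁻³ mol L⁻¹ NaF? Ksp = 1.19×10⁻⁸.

Total volume after mixing = 51 + 270 = 321 mL.
[Pb²⁺] = (5.52×10⁻⁶)(51)/321 = 8.77×10⁻⁷ mol L⁻¹
[F⁻] = (9.85×10⁻³)(270)/321 = 8.29×10⁻³ mol L⁻¹
Q = [Pb²⁺][F⁻]^2 = 6.02×10⁻¹¹
Since Q (6.02×10⁻¹¹) is less than Ksp (1.19×10⁻⁸), no PbF₂ precipitates.

No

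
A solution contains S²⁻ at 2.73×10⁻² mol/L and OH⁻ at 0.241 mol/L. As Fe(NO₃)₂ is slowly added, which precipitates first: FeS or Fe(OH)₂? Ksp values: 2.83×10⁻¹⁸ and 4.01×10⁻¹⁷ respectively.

FeS

Precipitation of each salt begins when its ion product equals Ksp.
For FeS: [Fe²⁺] = (Ksp/[S²⁻]) = 1.04×10⁻¹⁶ mol/L
For Fe(OH)₂: [Fe²⁺] = (Ksp/[OH⁻]^2) = 6.90×10⁻¹⁶ mol/L
FeS requires the lower [Fe²⁺], so it precipitates first.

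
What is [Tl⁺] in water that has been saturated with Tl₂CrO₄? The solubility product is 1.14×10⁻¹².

1.32×10⁻⁴ M

Tl₂CrO₄(s) ⇌ 2 Tl⁺(aq) + CrO₄²⁻(aq)
If s mol/L of Tl₂CrO₄ dissolves, [Tl⁺] = 2s and [CrO₄²⁻] = s.
Ksp = [Tl⁺]^2[CrO₄²⁻] = (2s)^2 · s = 4s^3 = 1.14×10⁻¹²
s = 6.58×10⁻⁵ mol L⁻¹
[Tl⁺] = 2s = 1.32×10⁻⁴ mol L⁻¹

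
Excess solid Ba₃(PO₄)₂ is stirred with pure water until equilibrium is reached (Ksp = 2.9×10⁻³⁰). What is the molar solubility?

Ba₃(PO₄)₂(s) ⇌ 3 Ba²⁺(aq) + 2 PO₄³⁻(aq)
Call the molar solubility s, so that [Ba²⁺] = 3s and [PO₄³⁻] = 2s.
Ksp = [Ba²⁺]^3[PO₄³⁻]^2 = (3s)^3 · (2s)^2 = 108s^5
108s^5 = 2.9×10⁻³⁰  ⇒  s^5 = 2.7×10⁻³²
Taking the 5th root, s = 4.9×10⁻⁷ mol/L.

4.9×10⁻⁷ M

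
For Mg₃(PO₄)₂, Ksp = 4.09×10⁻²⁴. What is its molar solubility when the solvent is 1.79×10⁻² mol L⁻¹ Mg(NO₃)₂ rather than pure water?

4.22×10⁻¹⁰ M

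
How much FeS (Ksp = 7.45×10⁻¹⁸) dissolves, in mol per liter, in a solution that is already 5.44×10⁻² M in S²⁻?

FeS(s) ⇌ Fe²⁺(aq) + S²⁻(aq)
With S²⁻ already at 5.44×10⁻² M and s small, take [S²⁻] ≈ 5.44×10⁻² M and [Fe²⁺] = s.
Ksp = [Fe²⁺][S²⁻] = s(5.44×10⁻²)
s = 7.45×10⁻¹⁸ / (5.44×10⁻²) = 1.37×10⁻¹⁶
s = 1.37×10⁻¹⁶ M

1.37×10⁻¹⁶ M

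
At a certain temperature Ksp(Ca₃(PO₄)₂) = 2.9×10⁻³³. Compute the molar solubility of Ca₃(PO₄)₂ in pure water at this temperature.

Ca₃(PO₄)₂(s) ⇌ 3 Ca²⁺(aq) + 2 PO₄³⁻(aq)
For each mole of Ca₃(PO₄)₂ that dissolves per liter, [Ca²⁺] = 3s and [PO₄³⁻] = 2s; let s denote this solubility.
Ksp = [Ca²⁺]^3[PO₄³⁻]^2 = (3s)^3 · (2s)^2 = 108s^5
108s^5 = 2.9×10⁻³³  ⇒  s^5 = 2.7×10⁻³⁵
s = 1.2×10⁻⁷ M

1.2×10⁻⁷ M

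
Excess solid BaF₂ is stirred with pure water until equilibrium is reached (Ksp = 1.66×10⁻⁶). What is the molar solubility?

7.46×10⁻³ M

BaF₂(s) ⇌ Ba²⁺(aq) + 2 F⁻(aq)
With molar solubility s: [Ba²⁺] = s, [F⁻] = 2s.
Ksp = [Ba²⁺][F⁻]^2 = s · (2s)^2 = 4s^3
4s^3 = 1.66×10⁻⁶  ⇒  s^3 = 4.15×10⁻⁷
Taking the 3rd root, s = 7.46×10⁻³ mol L⁻¹.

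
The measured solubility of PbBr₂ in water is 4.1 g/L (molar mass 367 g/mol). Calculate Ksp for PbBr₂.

Molar solubility s = (4.1 g/L) / (367 g/mol) = 1.117×10⁻² mol/L
PbBr₂(s) ⇌ Pb²⁺(aq) + 2 Br⁻(aq)
For each mole of PbBr₂ that dissolves per liter, [Pb²⁺] = s and [Br⁻] = 2s; let s denote this solubility.
Ksp = [Pb²⁺][Br⁻]^2 = s · (2s)^2 = 4s^3
Ksp = 4 × (1.117×10⁻²)^3 = 5.6×10⁻⁶

Ksp = 5.6×10⁻⁶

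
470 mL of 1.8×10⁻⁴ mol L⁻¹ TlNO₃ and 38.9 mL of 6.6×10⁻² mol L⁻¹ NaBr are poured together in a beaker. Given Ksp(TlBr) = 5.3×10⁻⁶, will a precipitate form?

Total volume after mixing = 470 + 38.9 = 508.9 mL.
[Tl⁺] = (1.8×10⁻⁴)(470)/508.9 = 1.7×10⁻⁴ mol L⁻¹
[Br⁻] = (6.6×10⁻²)(38.9)/508.9 = 5.0×10⁻³ mol L⁻¹
Q = [Tl⁺][Br⁻] = 8.4×10⁻⁷
Q < Ksp (8.4×10⁻⁷ vs 5.3×10⁻⁶); the solution remains unsaturated and no precipitate forms.

No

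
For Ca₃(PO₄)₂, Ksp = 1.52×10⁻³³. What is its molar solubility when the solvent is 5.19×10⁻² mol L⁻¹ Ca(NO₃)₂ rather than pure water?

1.65×10⁻¹⁵ M

Ca₃(PO₄)₂(s) ⇌ 3 Ca²⁺(aq) + 2 PO₄³⁻(aq)
Let s be the solubility of Ca₃(PO₄)₂ here. The common ion gives [Ca²⁺] ≈ 5.19×10⁻² mol L⁻¹, and [PO₄³⁻] = 2s.
Ksp = [Ca²⁺]^3[PO₄³⁻]^2 = (5.19×10⁻²)^3(2s)^2
(2s)^2 = 1.52×10⁻³³ / (5.19×10⁻²)^3 = 1.09×10⁻²⁹
s = 1.65×10⁻¹⁵ mol L⁻¹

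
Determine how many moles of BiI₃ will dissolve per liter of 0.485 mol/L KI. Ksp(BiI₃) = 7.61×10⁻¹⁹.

6.67×10⁻¹⁸ M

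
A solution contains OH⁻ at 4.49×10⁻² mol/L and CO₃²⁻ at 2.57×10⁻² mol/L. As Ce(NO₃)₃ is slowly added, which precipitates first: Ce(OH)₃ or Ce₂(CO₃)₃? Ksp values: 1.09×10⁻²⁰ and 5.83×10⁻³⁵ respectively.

Ce(OH)₃

Precipitation of each salt begins when its ion product equals Ksp.
For Ce(OH)₃: [Ce³⁺] = (Ksp/[OH⁻]^3) = 1.20×10⁻¹⁶ mol/L
For Ce₂(CO₃)₃: [Ce³⁺] = (Ksp/[CO₃²⁻]^3)^(1/2) = 1.85×10⁻¹⁵ mol/L
Ce(OH)₃ requires the lower [Ce³⁺], so it precipitates first.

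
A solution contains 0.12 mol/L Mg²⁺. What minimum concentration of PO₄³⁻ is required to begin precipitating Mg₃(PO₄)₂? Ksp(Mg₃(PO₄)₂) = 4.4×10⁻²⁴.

Precipitation of each salt begins when its ion product equals Ksp.
Mg₃(PO₄)₂(s) ⇌ 3 Mg²⁺(aq) + 2 PO₄³⁻(aq)
Ksp = [Mg²⁺]^3[PO₄³⁻]^2 = [PO₄³⁻]^2(0.12)^3
[PO₄³⁻]^2 = 4.4×10⁻²⁴ / (0.12)^3 = 2.5×10⁻²¹
[PO₄³⁻] = 5.0×10⁻¹¹ mol/L

5.0×10⁻¹¹ M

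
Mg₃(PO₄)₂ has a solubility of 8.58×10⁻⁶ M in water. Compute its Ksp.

Ksp = 5.02×10⁻²⁴

Mg₃(PO₄)₂(s) ⇌ 3 Mg²⁺(aq) + 2 PO₄³⁻(aq)
For each mole of Mg₃(PO₄)₂ that dissolves per liter, [Mg²⁺] = 3s and [PO₄³⁻] = 2s; let s denote this solubility.
Ksp = [Mg²⁺]^3[PO₄³⁻]^2 = (3s)^3 · (2s)^2 = 108s^5
Ksp = 108 × (8.58×10⁻⁶)^5 = 5.02×10⁻²⁴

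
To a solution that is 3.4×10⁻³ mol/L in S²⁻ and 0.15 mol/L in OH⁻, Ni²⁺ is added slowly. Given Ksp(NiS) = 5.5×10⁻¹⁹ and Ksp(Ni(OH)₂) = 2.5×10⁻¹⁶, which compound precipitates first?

Precipitation of each salt begins when its ion product equals Ksp.
For NiS: [Ni²⁺] = (Ksp/[S²⁻]) = 1.6×10⁻¹⁶ mol/L
For Ni(OH)₂: [Ni²⁺] = (Ksp/[OH⁻]^2) = 1.1×10⁻¹⁴ mol/L
The smaller threshold [Ni²⁺] is reached first, so NiS precipitates first.

NiS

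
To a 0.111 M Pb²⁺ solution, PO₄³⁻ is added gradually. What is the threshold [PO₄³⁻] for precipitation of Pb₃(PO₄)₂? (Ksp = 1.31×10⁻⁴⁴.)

3.09×10⁻²¹ M

Precipitation of each salt begins when its ion product equals Ksp.
Pb₃(PO₄)₂(s) ⇌ 3 Pb²⁺(aq) + 2 PO₄³⁻(aq)
Ksp = [Pb²⁺]^3[PO₄³⁻]^2 = [PO₄³⁻]^2(0.111)^3
[PO₄³⁻]^2 = 1.31×10⁻⁴⁴ / (0.111)^3 = 9.58×10⁻⁴²
[PO₄³⁻] = 3.09×10⁻²¹ M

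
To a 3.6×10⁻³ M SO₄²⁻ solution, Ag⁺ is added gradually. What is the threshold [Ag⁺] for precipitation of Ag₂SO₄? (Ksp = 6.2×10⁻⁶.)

Precipitation begins when Q = Ksp.
Ag₂SO₄(s) ⇌ 2 Ag⁺(aq) + SO₄²⁻(aq)
Ksp = [Ag⁺]^2[SO₄²⁻] = [Ag⁺]^2(3.6×10⁻³)
[Ag⁺]^2 = 6.2×10⁻⁶ / (3.6×10⁻³) = 1.7×10⁻³
[Ag⁺] = 4.1×10⁻² M

4.1×10⁻² M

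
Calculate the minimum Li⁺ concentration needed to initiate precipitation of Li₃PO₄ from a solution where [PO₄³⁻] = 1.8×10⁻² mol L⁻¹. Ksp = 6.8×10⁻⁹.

Precipitation of each salt begins when its ion product equals Ksp.
Li₃PO₄(s) ⇌ 3 Li⁺(aq) + PO₄³⁻(aq)
Ksp = [Li⁺]^3[PO₄³⁻] = [Li⁺]^3(1.8×10⁻²)
[Li⁺]^3 = 6.8×10⁻⁹ / (1.8×10⁻²) = 3.8×10⁻⁷
[Li⁺] = 7.2×10⁻³ mol L⁻¹

7.2×10⁻³ M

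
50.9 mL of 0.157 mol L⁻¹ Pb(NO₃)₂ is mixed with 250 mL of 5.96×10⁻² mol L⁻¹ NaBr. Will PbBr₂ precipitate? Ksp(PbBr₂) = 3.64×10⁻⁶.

Yes

Total volume after mixing = 50.9 + 250 = 300.9 mL.
[Pb²⁺] = (0.157)(50.9)/300.9 = 2.66×10⁻² mol L⁻¹
[Br⁻] = (5.96×10⁻²)(250)/300.9 = 4.95×10⁻² mol L⁻¹
Q = [Pb²⁺][Br⁻]^2 = 6.51×10⁻⁵
Since Q (6.51×10⁻⁵) exceeds Ksp (3.64×10⁻⁶), PbBr₂ will precipitate.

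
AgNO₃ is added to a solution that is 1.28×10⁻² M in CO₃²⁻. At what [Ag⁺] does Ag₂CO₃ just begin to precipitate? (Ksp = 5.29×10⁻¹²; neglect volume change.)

Precipitation begins when Q = Ksp.
Ag₂CO₃(s) ⇌ 2 Ag⁺(aq) + CO₃²⁻(aq)
Ksp = [Ag⁺]^2[CO₃²⁻] = [Ag⁺]^2(1.28×10⁻²)
[Ag⁺]^2 = 5.29×10⁻¹² / (1.28×10⁻²) = 4.13×10⁻¹⁰
[Ag⁺] = 2.03×10⁻⁵ M

2.03×10⁻⁵ M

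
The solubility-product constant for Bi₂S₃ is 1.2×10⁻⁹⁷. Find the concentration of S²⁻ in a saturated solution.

4.9×10⁻²⁰ M

Bi₂S₃(s) ⇌ 2 Bi³⁺(aq) + 3 S²⁻(aq)
With molar solubility s: [Bi³⁺] = 2s, [S²⁻] = 3s.
Ksp = [Bi³⁺]^2[S²⁻]^3 = (2s)^2 · (3s)^3 = 108s^5 = 1.2×10⁻⁹⁷
s = 1.6×10⁻²⁰ mol/L
[S²⁻] = 3s = 4.9×10⁻²⁰ mol/L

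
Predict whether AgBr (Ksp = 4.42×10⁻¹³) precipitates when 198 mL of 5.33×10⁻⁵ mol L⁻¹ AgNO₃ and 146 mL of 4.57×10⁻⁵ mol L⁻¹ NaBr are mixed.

Yes

After mixing, V = 198 mL + 146 mL = 344 mL.
[Ag⁺] = (5.33×10⁻⁵)(198)/344 = 3.07×10⁻⁵ mol L⁻¹
[Br⁻] = (4.57×10⁻⁵)(146)/344 = 1.94×10⁻⁵ mol L⁻¹
Q = [Ag⁺][Br⁻] = 5.95×10⁻¹⁰
Because Q > Ksp (5.95×10⁻¹⁰ vs 4.42×10⁻¹³), a precipitate of AgBr forms.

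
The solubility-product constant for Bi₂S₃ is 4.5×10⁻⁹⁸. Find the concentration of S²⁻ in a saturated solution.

Bi₂S₃(s) ⇌ 2 Bi³⁺(aq) + 3 S²⁻(aq)
Let s be the molar solubility. Then [Bi³⁺] = 2s and [S²⁻] = 3s.
Ksp = [Bi³⁺]^2[S²⁻]^3 = (2s)^2 · (3s)^3 = 108s^5 = 4.5×10⁻⁹⁸
s = 1.3×10⁻²⁰ mol/L
[S²⁻] = 3s = 4.0×10⁻²⁰ mol/L

4.0×10⁻²⁰ M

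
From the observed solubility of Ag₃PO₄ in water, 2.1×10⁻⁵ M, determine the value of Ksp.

Ksp = 5.3×10⁻¹⁸

Ag₃PO₄(s) ⇌ 3 Ag⁺(aq) + PO₄³⁻(aq)
For each mole of Ag₃PO₄ that dissolves per liter, [Ag⁺] = 3s and [PO₄³⁻] = s; let s denote this solubility.
Ksp = [Ag⁺]^3[PO₄³⁻] = (3s)^3 · s = 27s^4
Ksp = 27 × (2.1×10⁻⁵)^4 = 5.3×10⁻¹⁸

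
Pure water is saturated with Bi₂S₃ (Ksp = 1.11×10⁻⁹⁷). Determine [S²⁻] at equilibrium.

Bi₂S₃(s) ⇌ 2 Bi³⁺(aq) + 3 S²⁻(aq)
For each mole of Bi₂S₃ that dissolves per liter, [Bi³⁺] = 2s and [S²⁻] = 3s; let s denote this solubility.
Ksp = [Bi³⁺]^2[S²⁻]^3 = (2s)^2 · (3s)^3 = 108s^5 = 1.11×10⁻⁹⁷
s = 1.59×10⁻²⁰ mol L⁻¹
[S²⁻] = 3s = 4.78×10⁻²⁰ mol L⁻¹

4.78×10⁻²⁰ M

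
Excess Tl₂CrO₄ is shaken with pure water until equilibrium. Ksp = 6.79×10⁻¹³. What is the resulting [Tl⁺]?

Tl₂CrO₄(s) ⇌ 2 Tl⁺(aq) + CrO₄²⁻(aq)
Call the molar solubility s, so that [Tl⁺] = 2s and [CrO₄²⁻] = s.
Ksp = [Tl⁺]^2[CrO₄²⁻] = (2s)^2 · s = 4s^3 = 6.79×10⁻¹³
s = 5.54×10⁻⁵ mol/L
[Tl⁺] = 2s = 1.11×10⁻⁴ mol/L

1.11×10⁻⁴ M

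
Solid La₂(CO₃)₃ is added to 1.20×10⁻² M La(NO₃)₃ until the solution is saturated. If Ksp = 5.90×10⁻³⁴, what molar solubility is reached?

La₂(CO₃)₃(s) ⇌ 2 La³⁺(aq) + 3 CO₃²⁻(aq)
Let s be the solubility of La₂(CO₃)₃ here. The common ion gives [La³⁺] ≈ 1.20×10⁻² M, and [CO₃²⁻] = 3s.
Ksp = [La³⁺]^2[CO₃²⁻]^3 = (1.20×10⁻²)^2(3s)^3
(3s)^3 = 5.90×10⁻³⁴ / (1.20×10⁻²)^2 = 4.10×10⁻³⁰
s = 5.33×10⁻¹¹ M

5.33×10⁻¹¹ M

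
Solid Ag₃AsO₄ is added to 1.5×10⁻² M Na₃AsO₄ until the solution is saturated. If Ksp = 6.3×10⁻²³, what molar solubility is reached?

Ag₃AsO₄(s) ⇌ 3 Ag⁺(aq) + AsO₄³⁻(aq)
With AsO₄³⁻ already at 1.5×10⁻² M and s small, take [AsO₄³⁻] ≈ 1.5×10⁻² M and [Ag⁺] = 3s.
Ksp = [Ag⁺]^3[AsO₄³⁻] = (3s)^3(1.5×10⁻²)
(3s)^3 = 6.3×10⁻²³ / (1.5×10⁻²) = 4.2×10⁻²¹
s = 5.4×10⁻⁸ M

5.4×10⁻⁸ M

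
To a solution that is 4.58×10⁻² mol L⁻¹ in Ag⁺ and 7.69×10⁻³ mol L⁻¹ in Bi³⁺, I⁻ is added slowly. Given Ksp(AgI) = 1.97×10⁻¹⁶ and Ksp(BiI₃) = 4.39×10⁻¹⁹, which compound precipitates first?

Precipitation begins when Q = Ksp.
For AgI: [I⁻] = (Ksp/[Ag⁺]) = 4.30×10⁻¹⁵ mol L⁻¹
For BiI₃: [I⁻] = (Ksp/[Bi³⁺])^(1/3) = 3.85×10⁻⁶ mol L⁻¹
The smaller threshold [I⁻] is reached first, so AgI precipitates first.

AgI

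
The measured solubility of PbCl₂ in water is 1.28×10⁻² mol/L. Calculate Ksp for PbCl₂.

Ksp = 8.39×10⁻⁶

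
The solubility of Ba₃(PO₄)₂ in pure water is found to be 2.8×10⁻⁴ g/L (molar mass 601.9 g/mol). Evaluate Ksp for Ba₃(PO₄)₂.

Ksp = 2.4×10⁻³⁰

s = (2.8×10⁻⁴ g L⁻¹)/(601.9 g mol⁻¹) = 4.652×10⁻⁷ M
Ba₃(PO₄)₂(s) ⇌ 3 Ba²⁺(aq) + 2 PO₄³⁻(aq)
Let s be the molar solubility. Then [Ba²⁺] = 3s and [PO₄³⁻] = 2s.
Ksp = [Ba²⁺]^3[PO₄³⁻]^2 = (3s)^3 · (2s)^2 = 108s^5
Ksp = 108 × (4.652×10⁻⁷)^5 = 2.4×10⁻³⁰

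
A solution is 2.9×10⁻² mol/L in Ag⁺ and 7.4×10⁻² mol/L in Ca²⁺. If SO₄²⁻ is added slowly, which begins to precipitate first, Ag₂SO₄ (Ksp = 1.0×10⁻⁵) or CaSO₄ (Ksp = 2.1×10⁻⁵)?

Each salt precipitates once Q = Ksp for that salt.
For Ag₂SO₄: [SO₄²⁻] = (Ksp/[Ag⁺]^2) = 1.2×10⁻² mol/L
For CaSO₄: [SO₄²⁻] = (Ksp/[Ca²⁺]) = 2.8×10⁻⁴ mol/L
The smaller threshold [SO₄²⁻] is reached first, so CaSO₄ precipitates first.

CaSO₄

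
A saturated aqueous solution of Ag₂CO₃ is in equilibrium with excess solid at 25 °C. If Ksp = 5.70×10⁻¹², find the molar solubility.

1.13×10⁻⁴ M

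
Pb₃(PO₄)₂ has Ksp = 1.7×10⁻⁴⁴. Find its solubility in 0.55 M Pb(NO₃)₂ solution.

1.6×10⁻²² M

Pb₃(PO₄)₂(s) ⇌ 3 Pb²⁺(aq) + 2 PO₄³⁻(aq)
With Pb²⁺ already at 0.55 M and s small, take [Pb²⁺] ≈ 0.55 M and [PO₄³⁻] = 2s.
Ksp = [Pb²⁺]^3[PO₄³⁻]^2 = (0.55)^3(2s)^2
(2s)^2 = 1.7×10⁻⁴⁴ / (0.55)^3 = 1.0×10⁻⁴³
s = 1.6×10⁻²² M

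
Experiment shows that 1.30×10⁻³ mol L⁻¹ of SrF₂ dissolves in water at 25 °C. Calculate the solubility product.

SrF₂(s) ⇌ Sr²⁺(aq) + 2 F⁻(aq)
For each mole of SrF₂ that dissolves per liter, [Sr²⁺] = s and [F⁻] = 2s; let s denote this solubility.
Ksp = [Sr²⁺][F⁻]^2 = s · (2s)^2 = 4s^3
Ksp = 4 × (1.30×10⁻³)^3 = 8.79×10⁻⁹

Ksp = 8.79×10⁻⁹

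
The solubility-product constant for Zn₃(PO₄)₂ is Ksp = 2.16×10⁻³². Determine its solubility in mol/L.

1.82×10⁻⁷ M

Zn₃(PO₄)₂(s) ⇌ 3 Zn²⁺(aq) + 2 PO₄³⁻(aq)
With molar solubility s: [Zn²⁺] = 3s, [PO₄³⁻] = 2s.
Ksp = [Zn²⁺]^3[PO₄³⁻]^2 = (3s)^3 · (2s)^2 = 108s^5
108s^5 = 2.16×10⁻³²  ⇒  s^5 = 2.00×10⁻³⁴
s = (2.00×10⁻³⁴)^(1/5) = 1.82×10⁻⁷ mol L⁻¹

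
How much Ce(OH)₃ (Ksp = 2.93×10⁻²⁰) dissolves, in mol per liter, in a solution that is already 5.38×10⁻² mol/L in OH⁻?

Ce(OH)₃(s) ⇌ Ce³⁺(aq) + 3 OH⁻(aq)
Let s be the solubility of Ce(OH)₃ here. The common ion gives [OH⁻] ≈ 5.38×10⁻² mol/L, and [Ce³⁺] = s.
Ksp = [Ce³⁺][OH⁻]^3 = s(5.38×10⁻²)^3
s = 2.93×10⁻²⁰ / (5.38×10⁻²)^3 = 1.88×10⁻¹⁶
s = 1.88×10⁻¹⁶ mol/L

1.88×10⁻¹⁶ M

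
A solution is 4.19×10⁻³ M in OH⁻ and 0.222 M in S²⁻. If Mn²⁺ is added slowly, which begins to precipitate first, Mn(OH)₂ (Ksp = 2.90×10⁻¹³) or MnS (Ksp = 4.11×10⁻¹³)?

MnS

The threshold for precipitation is Q = Ksp.
For Mn(OH)₂: [Mn²⁺] = (Ksp/[OH⁻]^2) = 1.65×10⁻⁸ M
For MnS: [Mn²⁺] = (Ksp/[S²⁻]) = 1.85×10⁻¹² M
The smaller threshold [Mn²⁺] is reached first, so MnS precipitates first.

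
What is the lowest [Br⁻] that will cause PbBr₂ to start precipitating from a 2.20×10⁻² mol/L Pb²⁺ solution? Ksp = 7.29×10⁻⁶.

1.82×10⁻² M

Each salt precipitates once Q = Ksp for that salt.
PbBr₂(s) ⇌ Pb²⁺(aq) + 2 Br⁻(aq)
Ksp = [Pb²⁺][Br⁻]^2 = [Br⁻]^2(2.20×10⁻²)
[Br⁻]^2 = 7.29×10⁻⁶ / (2.20×10⁻²) = 3.31×10⁻⁴
[Br⁻] = 1.82×10⁻² mol/L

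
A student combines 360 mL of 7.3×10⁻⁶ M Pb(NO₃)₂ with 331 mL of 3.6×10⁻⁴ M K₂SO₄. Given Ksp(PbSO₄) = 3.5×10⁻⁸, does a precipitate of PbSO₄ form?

After mixing, V = 360 mL + 331 mL = 691 mL.
[Pb²⁺] = (7.3×10⁻⁶)(360)/691 = 3.8×10⁻⁶ M
[SO₄²⁻] = (3.6×10⁻⁴)(331)/691 = 1.7×10⁻⁴ M
Q = [Pb²⁺][SO₄²⁻] = 6.6×10⁻¹⁰
Q < Ksp (6.6×10⁻¹⁰ vs 3.5×10⁻⁸); the solution remains unsaturated and no precipitate forms.

No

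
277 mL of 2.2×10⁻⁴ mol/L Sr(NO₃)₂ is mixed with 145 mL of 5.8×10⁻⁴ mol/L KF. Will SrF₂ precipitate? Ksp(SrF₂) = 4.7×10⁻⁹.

After mixing, V = 277 mL + 145 mL = 422 mL.
[Sr²⁺] = (2.2×10⁻⁴)(277)/422 = 1.4×10⁻⁴ mol/L
[F⁻] = (5.8×10⁻⁴)(145)/422 = 2.0×10⁻⁴ mol/L
Q = [Sr²⁺][F⁻]^2 = 5.7×10⁻¹²
Q < Ksp (5.7×10⁻¹² vs 4.7×10⁻⁹); the solution remains unsaturated and no precipitate forms.

No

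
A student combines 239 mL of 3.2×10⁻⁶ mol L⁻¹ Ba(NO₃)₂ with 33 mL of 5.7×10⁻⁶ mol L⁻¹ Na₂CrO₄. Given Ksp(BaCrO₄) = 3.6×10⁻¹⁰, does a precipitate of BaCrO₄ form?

The combined volume is 272 mL.
[Ba²⁺] = (3.2×10⁻⁶)(239)/272 = 2.8×10⁻⁶ mol L⁻¹
[CrO₄²⁻] = (5.7×10⁻⁶)(33)/272 = 6.9×10⁻⁷ mol L⁻¹
Q = [Ba²⁺][CrO₄²⁻] = 1.9×10⁻¹²
Q = 1.9×10⁻¹² < Ksp = 3.6×10⁻¹⁰, so the solution is unsaturated and no precipitate forms.

No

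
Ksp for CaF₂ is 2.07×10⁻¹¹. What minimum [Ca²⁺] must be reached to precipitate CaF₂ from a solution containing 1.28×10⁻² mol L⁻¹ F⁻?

1.26×10⁻⁷ M

A salt starts to precipitate once the ion product Q reaches its Ksp.
CaF₂(s) ⇌ Ca²⁺(aq) + 2 F⁻(aq)
Ksp = [Ca²⁺][F⁻]^2 = [Ca²⁺](1.28×10⁻²)^2
[Ca²⁺] = 2.07×10⁻¹¹ / (1.28×10⁻²)^2 = 1.26×10⁻⁷
[Ca²⁺] = 1.26×10⁻⁷ mol L⁻¹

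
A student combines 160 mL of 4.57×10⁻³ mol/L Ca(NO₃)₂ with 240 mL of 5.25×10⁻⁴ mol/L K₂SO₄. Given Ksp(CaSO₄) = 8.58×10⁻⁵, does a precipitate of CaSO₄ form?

The combined volume is 400 mL.
[Ca²⁺] = (4.57×10⁻³)(160)/400 = 1.83×10⁻³ mol/L
[SO₄²⁻] = (5.25×10⁻⁴)(240)/400 = 3.15×10⁻⁴ mol/L
Q = [Ca²⁺][SO₄²⁻] = 5.76×10⁻⁷
Since Q (5.76×10⁻⁷) is less than Ksp (8.58×10⁻⁵), no CaSO₄ precipitates.

No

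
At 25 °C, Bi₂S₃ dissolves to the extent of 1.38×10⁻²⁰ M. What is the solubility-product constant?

Ksp = 5.41×10⁻⁹⁸

Bi₂S₃(s) ⇌ 2 Bi³⁺(aq) + 3 S²⁻(aq)
Let s be the molar solubility. Then [Bi³⁺] = 2s and [S²⁻] = 3s.
Ksp = [Bi³⁺]^2[S²⁻]^3 = (2s)^2 · (3s)^3 = 108s^5
Ksp = 108 × (1.38×10⁻²⁰)^5 = 5.41×10⁻⁹⁸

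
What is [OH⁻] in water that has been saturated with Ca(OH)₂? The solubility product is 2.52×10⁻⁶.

Ca(OH)₂(s) ⇌ Ca²⁺(aq) + 2 OH⁻(aq)
Call the molar solubility s, so that [Ca²⁺] = s and [OH⁻] = 2s.
Ksp = [Ca²⁺][OH⁻]^2 = s · (2s)^2 = 4s^3 = 2.52×10⁻⁶
s = 8.57×10⁻³ M
[OH⁻] = 2s = 1.71×10⁻² M

1.71×10⁻² M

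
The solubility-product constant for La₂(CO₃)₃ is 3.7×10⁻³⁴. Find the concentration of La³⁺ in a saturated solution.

1.6×10⁻⁷ M

La₂(CO₃)₃(s) ⇌ 2 La³⁺(aq) + 3 CO₃²⁻(aq)
With molar solubility s: [La³⁺] = 2s, [CO₃²⁻] = 3s.
Ksp = [La³⁺]^2[CO₃²⁻]^3 = (2s)^2 · (3s)^3 = 108s^5 = 3.7×10⁻³⁴
s = 8.1×10⁻⁸ mol L⁻¹
[La³⁺] = 2s = 1.6×10⁻⁷ mol L⁻¹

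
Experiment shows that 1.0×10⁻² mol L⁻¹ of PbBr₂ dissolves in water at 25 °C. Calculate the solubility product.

PbBr₂(s) ⇌ Pb²⁺(aq) + 2 Br⁻(aq)
Call the molar solubility s, so that [Pb²⁺] = s and [Br⁻] = 2s.
Ksp = [Pb²⁺][Br⁻]^2 = s · (2s)^2 = 4s^3
Ksp = 4 × (1.0×10⁻²)^3 = 4.0×10⁻⁶

Ksp = 4.0×10⁻⁶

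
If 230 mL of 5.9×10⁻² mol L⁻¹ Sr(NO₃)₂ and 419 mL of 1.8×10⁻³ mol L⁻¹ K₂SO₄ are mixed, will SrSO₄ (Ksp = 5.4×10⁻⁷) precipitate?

Yes

Total volume after mixing = 230 + 419 = 649 mL.
[Sr²⁺] = (5.9×10⁻²)(230)/649 = 2.1×10⁻² mol L⁻¹
[SO₄²⁻] = (1.8×10⁻³)(419)/649 = 1.2×10⁻³ mol L⁻¹
Q = [Sr²⁺][SO₄²⁻] = 2.4×10⁻⁵
Because Q > Ksp (2.4×10⁻⁵ vs 5.4×10⁻⁷), a precipitate of SrSO₄ forms.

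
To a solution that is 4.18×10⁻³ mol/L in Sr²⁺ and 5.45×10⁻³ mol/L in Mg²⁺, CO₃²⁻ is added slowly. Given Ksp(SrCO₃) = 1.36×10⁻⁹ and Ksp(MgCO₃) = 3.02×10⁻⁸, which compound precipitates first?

Each salt precipitates once Q = Ksp for that salt.
For SrCO₃: [CO₃²⁻] = (Ksp/[Sr²⁺]) = 3.25×10⁻⁷ mol/L
For MgCO₃: [CO₃²⁻] = (Ksp/[Mg²⁺]) = 5.54×10⁻⁶ mol/L
The smaller threshold [CO₃²⁻] is reached first, so SrCO₃ precipitates first.

SrCO₃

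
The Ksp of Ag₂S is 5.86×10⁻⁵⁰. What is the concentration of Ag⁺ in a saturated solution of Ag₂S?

4.89×10⁻¹⁷ M

Ag₂S(s) ⇌ 2 Ag⁺(aq) + S²⁻(aq)
Let s be the molar solubility. Then [Ag⁺] = 2s and [S²⁻] = s.
Ksp = [Ag⁺]^2[S²⁻] = (2s)^2 · s = 4s^3 = 5.86×10⁻⁵⁰
s = 2.45×10⁻¹⁷ mol/L
[Ag⁺] = 2s = 4.89×10⁻¹⁷ mol/L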